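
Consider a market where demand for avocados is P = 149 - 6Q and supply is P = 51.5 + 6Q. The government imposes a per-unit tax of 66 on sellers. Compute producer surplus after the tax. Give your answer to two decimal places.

20.67

Without the tax, 149 - 6Q = 51.5 + 6Q so Q* = 8.125 and P* = 100.25.
With the tax, sellers need 66 more per unit: 149 - 6Q = 51.5 + 6Q + 66, so Q_t = 2.625. Buyers pay P_b = 133.25; sellers receive P_s = P_b - 66 = 67.25.
PS = (1/2)(Q_t)(P_s - 51.5) = (1/2)(2.625)(15.75) = 20.6719.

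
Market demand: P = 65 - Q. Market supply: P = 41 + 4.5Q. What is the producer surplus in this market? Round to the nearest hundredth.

Set 65 - Q = 41 + 4.5Q, which gives 24 = 5.5Q, so Q* = 4.3636 and P* = 65 - (4.3636) = 60.6364.
PS is the area between P* and the supply curve from 0 to Q*: (1/2)(4.3636)(19.6364) = 42.843.

42.84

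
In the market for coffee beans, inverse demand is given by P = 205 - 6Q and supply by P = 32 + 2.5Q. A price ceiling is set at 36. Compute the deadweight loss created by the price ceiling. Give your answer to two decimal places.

Free-market equilibrium: 205 - 6Q = 32 + 2.5Q gives Q* = 20.3529, P* = 82.8824.
At P = 36, sellers supply (36 - 32)/2.5 = 1.6 while buyers want more, so the quantity traded is 1.6 at price 36.
The lost-trades triangle has base Q* - 1.6 = 18.7529 and height equal to the gap between the curves at Q = 1.6, which is 195.4 - 36 = 159.4. DWL = (1/2)(18.7529)(159.4) = 1494.6094.

1494.61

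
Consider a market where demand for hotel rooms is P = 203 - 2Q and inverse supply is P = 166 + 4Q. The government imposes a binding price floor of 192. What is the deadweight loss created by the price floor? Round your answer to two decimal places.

1.33

Free-market equilibrium: 203 - 2Q = 166 + 4Q gives Q* = 6.1667, P* = 190.6667.
At P = 192, buyers demand (203 - 192)/2 = 5.5 while sellers would supply more, so the quantity traded is 5.5 at price 192.
The lost-trades triangle has base Q* - 5.5 = 0.6667 and height equal to the gap between the curves at Q = 5.5, which is 192 - 188 = 4. DWL = (1/2)(0.6667)(4) = 1.3333.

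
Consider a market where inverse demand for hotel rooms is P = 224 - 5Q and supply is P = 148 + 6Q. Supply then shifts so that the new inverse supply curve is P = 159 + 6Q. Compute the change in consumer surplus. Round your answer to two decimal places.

Initial equilibrium: Q_0 = 6.9091, P_0 = 189.4545; CS_0 = (1/2)(6.9091)(34.5455) = 119.3388, PS_0 = (1/2)(6.9091)(41.4545) = 143.2066.
New equilibrium: 224 - 5Q = 159 + 6Q gives Q_1 = 5.9091, P_1 = 194.4545; CS_1 = 87.2934, PS_1 = 104.7521.
Change in consumer surplus = 87.2934 - 119.3388 = -32.0455.

-32.05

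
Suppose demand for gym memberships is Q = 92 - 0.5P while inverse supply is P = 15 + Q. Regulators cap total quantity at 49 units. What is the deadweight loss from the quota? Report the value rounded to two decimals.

80.67

Rewriting demand in inverse form: P = 184 - 2Q.
Without the quota, 184 - 2Q = 15 + Q gives Q* = 56.3333.
At Q = 49 the demand price is 184 - 2(49) = 86 and the supply price is 15 + (49) = 64.
Deadweight loss is the triangle between the curves from 49 to 56.3333: (1/2)(86 - 64)(56.3333 - 49) = 80.6667.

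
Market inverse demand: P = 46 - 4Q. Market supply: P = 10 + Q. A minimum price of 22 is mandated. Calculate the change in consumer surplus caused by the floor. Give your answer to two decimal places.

Without the control, 46 - 4Q = 10 + Q so Q* = 7.2 and P* = 17.2.
At P = 22, buyers demand (46 - 22)/4 = 6 while sellers would supply more, so the quantity traded is 6 at price 22.
CS goes from (1/2)(7.2)(28.8) = 103.68 to 72 (computed as (46 - 22)(6) - (1/2)(4)(6)^2), a change of -31.68.

-31.68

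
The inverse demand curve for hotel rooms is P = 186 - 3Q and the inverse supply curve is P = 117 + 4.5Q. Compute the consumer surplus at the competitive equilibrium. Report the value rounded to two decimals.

Setting demand equal to supply, 69 = 7.5Q, so Q* = 9.2 and P* = 158.4.
CS is the area between the demand curve and P* from 0 to Q*: (1/2)(9.2)(27.6) = 126.96.

126.96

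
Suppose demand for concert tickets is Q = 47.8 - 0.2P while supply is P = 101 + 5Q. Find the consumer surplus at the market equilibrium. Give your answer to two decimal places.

476.10

Rewriting demand in inverse form: P = 239 - 5Q.
Setting demand equal to supply, 138 = 10Q, so Q* = 13.8 and P* = 170.
Consumer surplus is the triangle under demand above P*: (1/2)(13.8)(239 - 170) = (1/2)(13.8)(69) = 476.1.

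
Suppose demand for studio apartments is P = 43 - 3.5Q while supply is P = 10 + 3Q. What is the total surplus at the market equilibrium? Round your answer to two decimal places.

83.77

Set 43 - 3.5Q = 10 + 3Q, which gives 33 = 6.5Q, so Q* = 5.0769 and P* = 43 - 3.5(5.0769) = 25.2308.
Total surplus is the full triangle between the curves from 0 to Q*: (1/2)(5.0769)(43 - 10) = 83.7692.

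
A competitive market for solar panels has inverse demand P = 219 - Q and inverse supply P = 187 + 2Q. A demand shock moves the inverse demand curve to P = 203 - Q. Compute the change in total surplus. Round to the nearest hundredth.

Initial equilibrium: Q_0 = 10.6667, P_0 = 208.3333; CS_0 = (1/2)(10.6667)(10.6667) = 56.8889, PS_0 = (1/2)(10.6667)(21.3333) = 113.7778.
New equilibrium: 203 - Q = 187 + 2Q gives Q_1 = 5.3333, P_1 = 197.6667; CS_1 = 14.2222, PS_1 = 28.4444.
Change in total surplus = (14.2222 + 28.4444) - (56.8889 + 113.7778) = -128.

-128.00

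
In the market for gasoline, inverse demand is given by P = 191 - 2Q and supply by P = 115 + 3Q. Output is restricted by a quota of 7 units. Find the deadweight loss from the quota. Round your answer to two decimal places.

168.10

Unrestricted equilibrium: Q* = (191 - 115)/(2 + 3) = 15.2.
At Q = 7 the demand price is 191 - 2(7) = 177 and the supply price is 115 + 3(7) = 136.
DWL = (1/2)(gap between curves at 7) x (Q* - 7) = (1/2)(41)(8.2) = 168.1.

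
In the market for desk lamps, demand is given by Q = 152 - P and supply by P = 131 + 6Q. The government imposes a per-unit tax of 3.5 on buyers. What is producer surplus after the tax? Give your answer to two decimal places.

Rewriting demand in inverse form: P = 152 - Q.
Pre-tax equilibrium: 152 - Q = 131 + 6Q gives Q* = 3, P* = 149.
A tax on buyers shifts demand down by 3.5: (152 - 3.5) - Q = 131 + 6Q, so Q_t = 2.5. Buyers pay P_b = 149.5; sellers receive P_s = P_b - 3.5 = 146.
PS = (1/2)(Q_t)(P_s - 131) = (1/2)(2.5)(15) = 18.75.

18.75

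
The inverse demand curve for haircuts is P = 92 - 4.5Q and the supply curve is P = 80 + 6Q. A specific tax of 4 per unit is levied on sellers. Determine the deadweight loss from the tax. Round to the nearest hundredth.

0.76

Without the tax, 92 - 4.5Q = 80 + 6Q so Q* = 1.1429 and P* = 86.8571.
A tax on sellers shifts supply up by 4: 92 - 4.5Q = 80 + 6Q + 4, so Q_t = 0.7619. Buyers pay P_b = 88.5714; sellers receive P_s = P_b - 4 = 84.5714.
The welfare triangle lost has base Q* - Q_t = 0.381 and height t = 4, so DWL = (1/2)(0.381)(4) = 0.7619.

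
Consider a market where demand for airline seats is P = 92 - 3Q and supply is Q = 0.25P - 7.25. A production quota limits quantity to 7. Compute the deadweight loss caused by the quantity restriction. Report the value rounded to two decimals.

Rewriting supply in inverse form: P = 29 + 4Q.
Without the quota, 92 - 3Q = 29 + 4Q gives Q* = 9.
At Q = 7 the demand price is 92 - 3(7) = 71 and the supply price is 29 + 4(7) = 57.
Deadweight loss is the triangle between the curves from 7 to 9: (1/2)(71 - 57)(9 - 7) = 14.

14.00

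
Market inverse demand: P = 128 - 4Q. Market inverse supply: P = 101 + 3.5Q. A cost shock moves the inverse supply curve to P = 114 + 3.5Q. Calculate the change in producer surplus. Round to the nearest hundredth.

Initial equilibrium: Q_0 = 3.6, P_0 = 113.6; CS_0 = (1/2)(3.6)(14.4) = 25.92, PS_0 = (1/2)(3.6)(12.6) = 22.68.
New equilibrium: 128 - 4Q = 114 + 3.5Q gives Q_1 = 1.8667, P_1 = 120.5333; CS_1 = 6.9689, PS_1 = 6.0978.
Change in producer surplus = 6.0978 - 22.68 = -16.5822.

-16.58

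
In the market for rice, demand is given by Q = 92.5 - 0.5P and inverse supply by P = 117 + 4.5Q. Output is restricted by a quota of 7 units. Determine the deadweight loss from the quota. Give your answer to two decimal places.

38.94

Rewriting demand in inverse form: P = 185 - 2Q.
Without the quota, 185 - 2Q = 117 + 4.5Q gives Q* = 10.4615.
At Q = 7 the demand price is 185 - 2(7) = 171 and the supply price is 117 + 4.5(7) = 148.5.
Deadweight loss is the triangle between the curves from 7 to 10.4615: (1/2)(171 - 148.5)(10.4615 - 7) = 38.9423.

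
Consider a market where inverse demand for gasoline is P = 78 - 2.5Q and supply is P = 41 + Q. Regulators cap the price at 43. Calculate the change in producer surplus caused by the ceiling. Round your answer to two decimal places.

Free-market equilibrium: 78 - 2.5Q = 41 + Q gives Q* = 10.5714, P* = 51.5714.
At P = 43, sellers supply (43 - 41)/1 = 2 while buyers want more, so the quantity traded is 2 at price 43.
PS goes from (1/2)(10.5714)(10.5714) = 55.8776 to 2 (computed as (43 - 41)(2) - (1/2)(1)(2)^2), a change of -53.8776.

-53.88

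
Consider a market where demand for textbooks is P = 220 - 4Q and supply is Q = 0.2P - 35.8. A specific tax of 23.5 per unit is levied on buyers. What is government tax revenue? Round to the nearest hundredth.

Rewriting supply in inverse form: P = 179 + 5Q.
Pre-tax equilibrium: 220 - 4Q = 179 + 5Q gives Q* = 4.5556, P* = 201.7778.
With the tax, buyers' net willingness to pay falls by 23.5: (220 - 23.5) - 4Q = 179 + 5Q, so Q_t = 1.9444. Buyers pay P_b = 212.2222; sellers receive P_s = P_b - 23.5 = 188.7222.
Revenue is the tax times quantity traded: 23.5 x 1.9444 = 45.6944.

45.69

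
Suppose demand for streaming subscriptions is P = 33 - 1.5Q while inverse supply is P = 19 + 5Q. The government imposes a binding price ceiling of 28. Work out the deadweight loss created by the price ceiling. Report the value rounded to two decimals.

0.41

Free-market equilibrium: 33 - 1.5Q = 19 + 5Q gives Q* = 2.1538, P* = 29.7692.
At the ceiling price 28, quantity supplied is (28 - 19)/5 = 1.8; supply is the short side, so Q = 1.8 trades at P = 28.
At Q = 1.8 the demand price is 30.3 and the supply price is 28. Deadweight loss is the triangle between the curves from 1.8 to 2.1538: (1/2)(30.3 - 28)(2.1538 - 1.8) = 0.4069.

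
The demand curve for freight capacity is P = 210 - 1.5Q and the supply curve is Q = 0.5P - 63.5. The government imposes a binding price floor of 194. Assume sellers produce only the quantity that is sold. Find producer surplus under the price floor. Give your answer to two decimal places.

Rewriting supply in inverse form: P = 127 + 2Q.
Without the control, 210 - 1.5Q = 127 + 2Q so Q* = 23.7143 and P* = 174.4286.
At P = 194, buyers demand (210 - 194)/1.5 = 10.6667 while sellers would supply more, so the quantity traded is 10.6667 at price 194.
The supply price at Q = 10.6667 is 148.3333. PS is the trapezoid between 194 and supply over [0, 10.6667]: (1/2)[(194 - 127) + (194 - 148.3333)](10.6667) = 600.8889.

600.89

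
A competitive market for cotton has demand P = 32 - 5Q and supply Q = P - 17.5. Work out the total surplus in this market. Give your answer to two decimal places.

Rewriting supply in inverse form: P = 17.5 + Q.
Equilibrium: 32 - 5Q = 17.5 + Q, so Q* = 2.4167 and P* = 19.9167.
CS = (1/2)(2.4167)(12.0833) = 14.6007 and PS = (1/2)(2.4167)(2.4167) = 2.9201, so total surplus = 17.5208.

17.52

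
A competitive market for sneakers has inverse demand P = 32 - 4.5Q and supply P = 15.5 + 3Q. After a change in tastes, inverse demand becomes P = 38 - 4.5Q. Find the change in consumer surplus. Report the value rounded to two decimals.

Initial equilibrium: Q_0 = 2.2, P_0 = 22.1; CS_0 = (1/2)(2.2)(9.9) = 10.89, PS_0 = (1/2)(2.2)(6.6) = 7.26.
New equilibrium: 38 - 4.5Q = 15.5 + 3Q gives Q_1 = 3, P_1 = 24.5; CS_1 = 20.25, PS_1 = 13.5.
Change in consumer surplus = 20.25 - 10.89 = 9.36.

9.36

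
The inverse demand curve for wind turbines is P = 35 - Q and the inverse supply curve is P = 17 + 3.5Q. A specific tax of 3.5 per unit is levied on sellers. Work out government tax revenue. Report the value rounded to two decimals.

11.28

Without the tax, 35 - Q = 17 + 3.5Q so Q* = 4 and P* = 31.
With the tax, sellers need 3.5 more per unit: 35 - Q = 17 + 3.5Q + 3.5, so Q_t = 3.2222. Buyers pay P_b = 31.7778; sellers receive P_s = P_b - 3.5 = 28.2778.
Revenue is the tax times quantity traded: 3.5 x 3.2222 = 11.2778.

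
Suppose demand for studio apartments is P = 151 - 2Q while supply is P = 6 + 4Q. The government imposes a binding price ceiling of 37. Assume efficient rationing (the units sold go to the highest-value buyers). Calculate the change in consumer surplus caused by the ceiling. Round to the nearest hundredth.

Without the control, 151 - 2Q = 6 + 4Q so Q* = 24.1667 and P* = 102.6667.
At P = 37, sellers supply (37 - 6)/4 = 7.75 while buyers want more, so the quantity traded is 7.75 at price 37.
CS goes from (1/2)(24.1667)(48.3333) = 584.0278 to 823.4375 (computed as (151 - 37)(7.75) - (1/2)(2)(7.75)^2), a change of 239.4097.

239.41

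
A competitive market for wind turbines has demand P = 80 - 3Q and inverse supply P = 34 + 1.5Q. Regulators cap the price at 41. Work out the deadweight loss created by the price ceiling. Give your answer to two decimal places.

Without the control, 80 - 3Q = 34 + 1.5Q so Q* = 10.2222 and P* = 49.3333.
At P = 41, sellers supply (41 - 34)/1.5 = 4.6667 while buyers want more, so the quantity traded is 4.6667 at price 41.
At Q = 4.6667 the demand price is 66 and the supply price is 41. Deadweight loss is the triangle between the curves from 4.6667 to 10.2222: (1/2)(66 - 41)(10.2222 - 4.6667) = 69.4444.

69.44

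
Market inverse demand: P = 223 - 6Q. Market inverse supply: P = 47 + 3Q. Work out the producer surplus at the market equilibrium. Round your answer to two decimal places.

Setting demand equal to supply, 176 = 9Q, so Q* = 19.5556 and P* = 105.6667.
PS is the area between P* and the supply curve from 0 to Q*: (1/2)(19.5556)(58.6667) = 573.6296.

573.63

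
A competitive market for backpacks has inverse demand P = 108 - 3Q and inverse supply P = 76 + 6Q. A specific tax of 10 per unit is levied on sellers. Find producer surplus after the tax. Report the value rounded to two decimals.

17.93

Without the tax, 108 - 3Q = 76 + 6Q so Q* = 3.5556 and P* = 97.3333.
With the tax, sellers need 10 more per unit: 108 - 3Q = 76 + 6Q + 10, so Q_t = 2.4444. Buyers pay P_b = 100.6667; sellers receive P_s = P_b - 10 = 90.6667.
Producer surplus is the triangle above supply below P_s: (1/2)(2.4444)(90.6667 - 76) = 17.9259.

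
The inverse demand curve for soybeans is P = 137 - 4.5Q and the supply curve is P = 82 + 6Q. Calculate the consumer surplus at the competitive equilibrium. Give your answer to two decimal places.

61.73

Equilibrium: 137 - 4.5Q = 82 + 6Q, so Q* = 5.2381 and P* = 113.4286.
Consumer surplus is the triangle under demand above P*: (1/2)(5.2381)(137 - 113.4286) = (1/2)(5.2381)(23.5714) = 61.7347.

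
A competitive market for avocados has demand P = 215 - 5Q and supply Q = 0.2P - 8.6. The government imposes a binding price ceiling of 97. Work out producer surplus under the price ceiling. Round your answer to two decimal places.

291.60

Rewriting supply in inverse form: P = 43 + 5Q.
Without the control, 215 - 5Q = 43 + 5Q so Q* = 17.2 and P* = 129.
At P = 97, sellers supply (97 - 43)/5 = 10.8 while buyers want more, so the quantity traded is 10.8 at price 97.
PS is the triangle above supply below 97: (1/2)(10.8)(97 - 43) = 291.6.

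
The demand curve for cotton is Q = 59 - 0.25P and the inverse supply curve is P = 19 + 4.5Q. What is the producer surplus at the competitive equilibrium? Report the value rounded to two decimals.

Rewriting demand in inverse form: P = 236 - 4Q.
Equilibrium: 236 - 4Q = 19 + 4.5Q, so Q* = 25.5294 and P* = 133.8824.
PS is the area between P* and the supply curve from 0 to Q*: (1/2)(25.5294)(114.8824) = 1466.4394.

1466.44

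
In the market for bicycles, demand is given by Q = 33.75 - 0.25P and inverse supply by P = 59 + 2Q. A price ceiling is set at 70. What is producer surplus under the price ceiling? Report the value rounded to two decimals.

Rewriting demand in inverse form: P = 135 - 4Q.
Without the control, 135 - 4Q = 59 + 2Q so Q* = 12.6667 and P* = 84.3333.
At P = 70, sellers supply (70 - 59)/2 = 5.5 while buyers want more, so the quantity traded is 5.5 at price 70.
PS is the triangle above supply below 70: (1/2)(5.5)(70 - 59) = 30.25.

30.25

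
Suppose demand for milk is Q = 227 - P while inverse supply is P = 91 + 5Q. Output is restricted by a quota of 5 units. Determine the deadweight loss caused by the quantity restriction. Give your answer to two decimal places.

936.33

Rewriting demand in inverse form: P = 227 - Q.
Without the quota, 227 - Q = 91 + 5Q gives Q* = 22.6667.
At Q = 5 the demand price is 227 - (5) = 222 and the supply price is 91 + 5(5) = 116.
DWL = (1/2)(gap between curves at 5) x (Q* - 5) = (1/2)(106)(17.6667) = 936.3333.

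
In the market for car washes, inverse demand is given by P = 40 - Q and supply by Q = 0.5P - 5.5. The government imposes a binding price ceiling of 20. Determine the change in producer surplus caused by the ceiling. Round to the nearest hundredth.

-73.19

Rewriting supply in inverse form: P = 11 + 2Q.
Free-market equilibrium: 40 - Q = 11 + 2Q gives Q* = 9.6667, P* = 30.3333.
At P = 20, sellers supply (20 - 11)/2 = 4.5 while buyers want more, so the quantity traded is 4.5 at price 20.
PS goes from (1/2)(9.6667)(19.3333) = 93.4444 to 20.25 (computed as (20 - 11)(4.5) - (1/2)(2)(4.5)^2), a change of -73.1944.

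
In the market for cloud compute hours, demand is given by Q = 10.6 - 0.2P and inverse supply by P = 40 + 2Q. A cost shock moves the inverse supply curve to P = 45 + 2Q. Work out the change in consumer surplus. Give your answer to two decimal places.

Rewriting demand in inverse form: P = 53 - 5Q.
Initial equilibrium: Q_0 = 1.8571, P_0 = 43.7143; CS_0 = (1/2)(1.8571)(9.2857) = 8.6224, PS_0 = (1/2)(1.8571)(3.7143) = 3.449.
New equilibrium: 53 - 5Q = 45 + 2Q gives Q_1 = 1.1429, P_1 = 47.2857; CS_1 = 3.2653, PS_1 = 1.3061.
Change in consumer surplus = 3.2653 - 8.6224 = -5.3571.

-5.36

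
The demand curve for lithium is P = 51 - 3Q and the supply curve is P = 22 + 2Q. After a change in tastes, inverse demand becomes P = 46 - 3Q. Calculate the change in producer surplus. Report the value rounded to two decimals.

Initial equilibrium: Q_0 = 5.8, P_0 = 33.6; CS_0 = (1/2)(5.8)(17.4) = 50.46, PS_0 = (1/2)(5.8)(11.6) = 33.64.
New equilibrium: 46 - 3Q = 22 + 2Q gives Q_1 = 4.8, P_1 = 31.6; CS_1 = 34.56, PS_1 = 23.04.
Change in producer surplus = 23.04 - 33.64 = -10.6.

-10.60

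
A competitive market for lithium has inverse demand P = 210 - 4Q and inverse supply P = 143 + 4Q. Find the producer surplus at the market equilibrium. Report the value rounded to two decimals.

Set 210 - 4Q = 143 + 4Q, which gives 67 = 8Q, so Q* = 8.375 and P* = 210 - 4(8.375) = 176.5.
PS is the area between P* and the supply curve from 0 to Q*: (1/2)(8.375)(33.5) = 140.2812.

140.28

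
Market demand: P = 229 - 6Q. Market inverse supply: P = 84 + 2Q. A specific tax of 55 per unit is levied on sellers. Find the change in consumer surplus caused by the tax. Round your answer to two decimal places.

Pre-tax equilibrium: 229 - 6Q = 84 + 2Q gives Q* = 18.125, P* = 120.25.
With the tax, sellers need 55 more per unit: 229 - 6Q = 84 + 2Q + 55, so Q_t = 11.25. Buyers pay P_b = 161.5; sellers receive P_s = P_b - 55 = 106.5.
CS falls from (1/2)(18.125)(108.75) = 985.5469 to (1/2)(11.25)(67.5) = 379.6875, a change of -605.8594.

-605.86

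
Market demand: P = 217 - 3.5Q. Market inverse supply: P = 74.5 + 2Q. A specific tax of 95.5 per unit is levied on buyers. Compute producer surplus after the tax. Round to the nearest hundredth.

73.02

Without the tax, 217 - 3.5Q = 74.5 + 2Q so Q* = 25.9091 and P* = 126.3182.
With the tax, buyers' net willingness to pay falls by 95.5: (217 - 95.5) - 3.5Q = 74.5 + 2Q, so Q_t = 8.5455. Buyers pay P_b = 187.0909; sellers receive P_s = P_b - 95.5 = 91.5909.
PS = (1/2)(Q_t)(P_s - 74.5) = (1/2)(8.5455)(17.0909) = 73.0248.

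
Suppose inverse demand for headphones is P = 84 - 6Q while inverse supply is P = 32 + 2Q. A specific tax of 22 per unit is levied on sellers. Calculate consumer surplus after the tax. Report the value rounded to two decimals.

42.19

Pre-tax equilibrium: 84 - 6Q = 32 + 2Q gives Q* = 6.5, P* = 45.
A tax on sellers shifts supply up by 22: 84 - 6Q = 32 + 2Q + 22, so Q_t = 3.75. Buyers pay P_b = 61.5; sellers receive P_s = P_b - 22 = 39.5.
Consumer surplus is the triangle under demand above P_b: (1/2)(3.75)(84 - 61.5) = 42.1875.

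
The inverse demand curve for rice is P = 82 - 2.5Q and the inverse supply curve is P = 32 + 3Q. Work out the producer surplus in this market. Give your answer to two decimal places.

Set 82 - 2.5Q = 32 + 3Q, which gives 50 = 5.5Q, so Q* = 9.0909 and P* = 82 - 2.5(9.0909) = 59.2727.
Producer surplus is the triangle above supply below P*: (1/2)(9.0909)(59.2727 - 32) = (1/2)(9.0909)(27.2727) = 123.9669.

123.97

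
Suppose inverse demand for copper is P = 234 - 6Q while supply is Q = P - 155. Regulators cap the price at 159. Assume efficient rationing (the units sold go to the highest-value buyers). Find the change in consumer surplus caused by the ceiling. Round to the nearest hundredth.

Rewriting supply in inverse form: P = 155 + Q.
Free-market equilibrium: 234 - 6Q = 155 + Q gives Q* = 11.2857, P* = 166.2857.
At P = 159, sellers supply (159 - 155)/1 = 4 while buyers want more, so the quantity traded is 4 at price 159.
CS goes from (1/2)(11.2857)(67.7143) = 382.102 to 252 (computed as (234 - 159)(4) - (1/2)(6)(4)^2), a change of -130.102.

-130.10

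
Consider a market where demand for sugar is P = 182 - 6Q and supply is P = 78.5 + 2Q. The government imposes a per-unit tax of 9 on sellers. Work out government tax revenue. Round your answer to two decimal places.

Without the tax, 182 - 6Q = 78.5 + 2Q so Q* = 12.9375 and P* = 104.375.
With the tax, sellers need 9 more per unit: 182 - 6Q = 78.5 + 2Q + 9, so Q_t = 11.8125. Buyers pay P_b = 111.125; sellers receive P_s = P_b - 9 = 102.125.
Tax revenue = t x Q_t = 9 x 11.8125 = 106.3125.

106.31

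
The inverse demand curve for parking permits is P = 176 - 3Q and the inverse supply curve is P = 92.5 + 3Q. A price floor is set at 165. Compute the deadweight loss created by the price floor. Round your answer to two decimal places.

Without the control, 176 - 3Q = 92.5 + 3Q so Q* = 13.9167 and P* = 134.25.
At P = 165, buyers demand (176 - 165)/3 = 3.6667 while sellers would supply more, so the quantity traded is 3.6667 at price 165.
The lost-trades triangle has base Q* - 3.6667 = 10.25 and height equal to the gap between the curves at Q = 3.6667, which is 165 - 103.5 = 61.5. DWL = (1/2)(10.25)(61.5) = 315.1875.

315.19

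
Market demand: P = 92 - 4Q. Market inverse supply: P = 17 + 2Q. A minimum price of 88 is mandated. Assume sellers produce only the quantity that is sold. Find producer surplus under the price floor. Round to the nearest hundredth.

70.00

Free-market equilibrium: 92 - 4Q = 17 + 2Q gives Q* = 12.5, P* = 42.
At the floor price 88, quantity demanded is (92 - 88)/4 = 1; demand is the short side, so Q = 1 trades at P = 88.
The supply price at Q = 1 is 19. PS is the trapezoid between 88 and supply over [0, 1]: (1/2)[(88 - 17) + (88 - 19)](1) = 70.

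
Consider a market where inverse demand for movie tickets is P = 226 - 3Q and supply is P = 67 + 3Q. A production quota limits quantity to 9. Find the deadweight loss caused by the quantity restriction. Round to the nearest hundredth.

Unrestricted equilibrium: Q* = (226 - 67)/(3 + 3) = 26.5.
At Q = 9 the demand price is 226 - 3(9) = 199 and the supply price is 67 + 3(9) = 94.
DWL = (1/2)(gap between curves at 9) x (Q* - 9) = (1/2)(105)(17.5) = 918.75.

918.75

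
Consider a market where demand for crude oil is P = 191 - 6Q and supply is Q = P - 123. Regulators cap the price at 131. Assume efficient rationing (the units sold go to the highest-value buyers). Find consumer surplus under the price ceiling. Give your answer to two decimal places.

Rewriting supply in inverse form: P = 123 + Q.
Without the control, 191 - 6Q = 123 + Q so Q* = 9.7143 and P* = 132.7143.
At the ceiling price 131, quantity supplied is (131 - 123)/1 = 8; supply is the short side, so Q = 8 trades at P = 131.
The demand price at Q = 8 is 143. CS is the trapezoid between demand and 131 over [0, 8]: (1/2)[(191 - 131) + (143 - 131)](8) = 288.

288.00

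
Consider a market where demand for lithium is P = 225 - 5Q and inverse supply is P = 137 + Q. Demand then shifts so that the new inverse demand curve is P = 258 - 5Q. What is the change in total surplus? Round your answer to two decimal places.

Initial equilibrium: Q_0 = 14.6667, P_0 = 151.6667; CS_0 = (1/2)(14.6667)(73.3333) = 537.7778, PS_0 = (1/2)(14.6667)(14.6667) = 107.5556.
New equilibrium: 258 - 5Q = 137 + Q gives Q_1 = 20.1667, P_1 = 157.1667; CS_1 = 1016.7361, PS_1 = 203.3472.
Change in total surplus = (1016.7361 + 203.3472) - (537.7778 + 107.5556) = 574.75.

574.75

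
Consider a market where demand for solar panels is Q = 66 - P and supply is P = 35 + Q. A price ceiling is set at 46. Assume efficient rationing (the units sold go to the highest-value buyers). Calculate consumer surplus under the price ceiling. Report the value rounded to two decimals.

159.50

Rewriting demand in inverse form: P = 66 - Q.
Without the control, 66 - Q = 35 + Q so Q* = 15.5 and P* = 50.5.
At P = 46, sellers supply (46 - 35)/1 = 11 while buyers want more, so the quantity traded is 11 at price 46.
The demand price at Q = 11 is 55. CS is the trapezoid between demand and 46 over [0, 11]: (1/2)[(66 - 46) + (55 - 46)](11) = 159.5.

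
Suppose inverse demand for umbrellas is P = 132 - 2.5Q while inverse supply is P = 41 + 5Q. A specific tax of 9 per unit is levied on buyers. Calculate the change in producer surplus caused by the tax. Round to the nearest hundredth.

-69.20

Without the tax, 132 - 2.5Q = 41 + 5Q so Q* = 12.1333 and P* = 101.6667.
With the tax, buyers' net willingness to pay falls by 9: (132 - 9) - 2.5Q = 41 + 5Q, so Q_t = 10.9333. Buyers pay P_b = 104.6667; sellers receive P_s = P_b - 9 = 95.6667.
Producers lose the trapezoid between P_s and P* out to Q_t plus the triangle from Q_t to Q*: change in PS = 298.8444 - 368.0444 = -69.2.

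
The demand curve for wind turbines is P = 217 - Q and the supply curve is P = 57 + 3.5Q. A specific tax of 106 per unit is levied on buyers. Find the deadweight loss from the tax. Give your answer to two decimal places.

1248.44

Without the tax, 217 - Q = 57 + 3.5Q so Q* = 35.5556 and P* = 181.4444.
With the tax, buyers' net willingness to pay falls by 106: (217 - 106) - Q = 57 + 3.5Q, so Q_t = 12. Buyers pay P_b = 205; sellers receive P_s = P_b - 106 = 99.
Deadweight loss is the triangle between the curves from Q_t to Q*: (1/2)(35.5556 - 12)(106) = 1248.4444.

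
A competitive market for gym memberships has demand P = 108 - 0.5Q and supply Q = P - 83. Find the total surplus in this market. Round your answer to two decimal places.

208.33

Rewriting supply in inverse form: P = 83 + Q.
Equilibrium: 108 - 0.5Q = 83 + Q, so Q* = 16.6667 and P* = 99.6667.
CS = (1/2)(16.6667)(8.3333) = 69.4444 and PS = (1/2)(16.6667)(16.6667) = 138.8889, so total surplus = 208.3333.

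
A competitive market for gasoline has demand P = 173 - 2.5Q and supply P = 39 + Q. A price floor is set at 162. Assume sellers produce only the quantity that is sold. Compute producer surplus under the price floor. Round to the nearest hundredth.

Free-market equilibrium: 173 - 2.5Q = 39 + Q gives Q* = 38.2857, P* = 77.2857.
At P = 162, buyers demand (173 - 162)/2.5 = 4.4 while sellers would supply more, so the quantity traded is 4.4 at price 162.
The supply price at Q = 4.4 is 43.4. PS is the trapezoid between 162 and supply over [0, 4.4]: (1/2)[(162 - 39) + (162 - 43.4)](4.4) = 531.52.

531.52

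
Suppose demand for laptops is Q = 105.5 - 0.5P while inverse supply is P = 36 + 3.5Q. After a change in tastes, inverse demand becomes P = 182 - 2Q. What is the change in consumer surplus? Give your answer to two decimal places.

-307.74

Rewriting demand in inverse form: P = 211 - 2Q.
Initial equilibrium: Q_0 = 31.8182, P_0 = 147.3636; CS_0 = (1/2)(31.8182)(63.6364) = 1012.3967, PS_0 = (1/2)(31.8182)(111.3636) = 1771.6942.
New equilibrium: 182 - 2Q = 36 + 3.5Q gives Q_1 = 26.5455, P_1 = 128.9091; CS_1 = 704.6612, PS_1 = 1233.157.
Change in consumer surplus = 704.6612 - 1012.3967 = -307.7355.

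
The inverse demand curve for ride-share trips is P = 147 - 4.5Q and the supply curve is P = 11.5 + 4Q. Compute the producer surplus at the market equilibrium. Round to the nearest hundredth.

Equilibrium: 147 - 4.5Q = 11.5 + 4Q, so Q* = 15.9412 and P* = 75.2647.
Producer surplus is the triangle above supply below P*: (1/2)(15.9412)(75.2647 - 11.5) = (1/2)(15.9412)(63.7647) = 508.2422.

508.24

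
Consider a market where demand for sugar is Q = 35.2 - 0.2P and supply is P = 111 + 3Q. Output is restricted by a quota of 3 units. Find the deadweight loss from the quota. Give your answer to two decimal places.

Rewriting demand in inverse form: P = 176 - 5Q.
Unrestricted equilibrium: Q* = (176 - 111)/(5 + 3) = 8.125.
At Q = 3 the demand price is 176 - 5(3) = 161 and the supply price is 111 + 3(3) = 120.
Deadweight loss is the triangle between the curves from 3 to 8.125: (1/2)(161 - 120)(8.125 - 3) = 105.0625.

105.06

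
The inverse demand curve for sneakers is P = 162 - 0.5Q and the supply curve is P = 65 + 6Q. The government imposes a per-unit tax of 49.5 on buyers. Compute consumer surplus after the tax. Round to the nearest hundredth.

Pre-tax equilibrium: 162 - 0.5Q = 65 + 6Q gives Q* = 14.9231, P* = 154.5385.
A tax on buyers shifts demand down by 49.5: (162 - 49.5) - 0.5Q = 65 + 6Q, so Q_t = 7.3077. Buyers pay P_b = 158.3462; sellers receive P_s = P_b - 49.5 = 108.8462.
Consumer surplus is the triangle under demand above P_b: (1/2)(7.3077)(162 - 158.3462) = 13.3506.

13.35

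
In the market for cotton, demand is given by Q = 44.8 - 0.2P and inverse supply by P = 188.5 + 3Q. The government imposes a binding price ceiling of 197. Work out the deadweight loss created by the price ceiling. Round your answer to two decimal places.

Rewriting demand in inverse form: P = 224 - 5Q.
Free-market equilibrium: 224 - 5Q = 188.5 + 3Q gives Q* = 4.4375, P* = 201.8125.
At P = 197, sellers supply (197 - 188.5)/3 = 2.8333 while buyers want more, so the quantity traded is 2.8333 at price 197.
The lost-trades triangle has base Q* - 2.8333 = 1.6042 and height equal to the gap between the curves at Q = 2.8333, which is 209.8333 - 197 = 12.8333. DWL = (1/2)(1.6042)(12.8333) = 10.2934.

10.29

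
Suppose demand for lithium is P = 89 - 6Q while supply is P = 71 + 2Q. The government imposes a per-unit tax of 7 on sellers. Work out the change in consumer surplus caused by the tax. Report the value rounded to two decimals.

-9.52

Without the tax, 89 - 6Q = 71 + 2Q so Q* = 2.25 and P* = 75.5.
A tax on sellers shifts supply up by 7: 89 - 6Q = 71 + 2Q + 7, so Q_t = 1.375. Buyers pay P_b = 80.75; sellers receive P_s = P_b - 7 = 73.75.
CS falls from (1/2)(2.25)(13.5) = 15.1875 to (1/2)(1.375)(8.25) = 5.6719, a change of -9.5156.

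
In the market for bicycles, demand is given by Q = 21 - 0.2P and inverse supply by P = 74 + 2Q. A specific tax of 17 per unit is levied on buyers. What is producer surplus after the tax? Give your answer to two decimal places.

Rewriting demand in inverse form: P = 105 - 5Q.
Pre-tax equilibrium: 105 - 5Q = 74 + 2Q gives Q* = 4.4286, P* = 82.8571.
A tax on buyers shifts demand down by 17: (105 - 17) - 5Q = 74 + 2Q, so Q_t = 2. Buyers pay P_b = 95; sellers receive P_s = P_b - 17 = 78.
PS = (1/2)(Q_t)(P_s - 74) = (1/2)(2)(4) = 4.

4.00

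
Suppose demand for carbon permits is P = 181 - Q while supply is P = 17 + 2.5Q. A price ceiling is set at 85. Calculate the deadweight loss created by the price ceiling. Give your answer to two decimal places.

676.21

Without the control, 181 - Q = 17 + 2.5Q so Q* = 46.8571 and P* = 134.1429.
At the ceiling price 85, quantity supplied is (85 - 17)/2.5 = 27.2; supply is the short side, so Q = 27.2 trades at P = 85.
At Q = 27.2 the demand price is 153.8 and the supply price is 85. Deadweight loss is the triangle between the curves from 27.2 to 46.8571: (1/2)(153.8 - 85)(46.8571 - 27.2) = 676.2057.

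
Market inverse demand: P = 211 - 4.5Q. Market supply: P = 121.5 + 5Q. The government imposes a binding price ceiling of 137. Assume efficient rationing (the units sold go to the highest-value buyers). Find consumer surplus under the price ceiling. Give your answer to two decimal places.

207.78

Without the control, 211 - 4.5Q = 121.5 + 5Q so Q* = 9.4211 and P* = 168.6053.
At P = 137, sellers supply (137 - 121.5)/5 = 3.1 while buyers want more, so the quantity traded is 3.1 at price 137.
The demand price at Q = 3.1 is 197.05. CS is the trapezoid between demand and 137 over [0, 3.1]: (1/2)[(211 - 137) + (197.05 - 137)](3.1) = 207.7775.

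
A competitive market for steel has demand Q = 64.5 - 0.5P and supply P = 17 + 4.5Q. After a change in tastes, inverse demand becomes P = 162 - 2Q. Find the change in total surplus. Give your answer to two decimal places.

652.38

Rewriting demand in inverse form: P = 129 - 2Q.
Initial equilibrium: Q_0 = 17.2308, P_0 = 94.5385; CS_0 = (1/2)(17.2308)(34.4615) = 296.8994, PS_0 = (1/2)(17.2308)(77.5385) = 668.0237.
New equilibrium: 162 - 2Q = 17 + 4.5Q gives Q_1 = 22.3077, P_1 = 117.3846; CS_1 = 497.6331, PS_1 = 1119.6746.
Change in total surplus = (497.6331 + 1119.6746) - (296.8994 + 668.0237) = 652.3846.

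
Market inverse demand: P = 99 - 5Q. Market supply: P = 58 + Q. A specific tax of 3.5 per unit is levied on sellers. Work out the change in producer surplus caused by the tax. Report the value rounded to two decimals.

Without the tax, 99 - 5Q = 58 + Q so Q* = 6.8333 and P* = 64.8333.
With the tax, sellers need 3.5 more per unit: 99 - 5Q = 58 + Q + 3.5, so Q_t = 6.25. Buyers pay P_b = 67.75; sellers receive P_s = P_b - 3.5 = 64.25.
PS falls from (1/2)(6.8333)(6.8333) = 23.3472 to (1/2)(6.25)(6.25) = 19.5312, a change of -3.816.

-3.82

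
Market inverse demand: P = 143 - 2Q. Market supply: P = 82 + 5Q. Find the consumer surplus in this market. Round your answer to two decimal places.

75.94

Setting demand equal to supply, 61 = 7Q, so Q* = 8.7143 and P* = 125.5714.
CS is the area between the demand curve and P* from 0 to Q*: (1/2)(8.7143)(17.4286) = 75.9388.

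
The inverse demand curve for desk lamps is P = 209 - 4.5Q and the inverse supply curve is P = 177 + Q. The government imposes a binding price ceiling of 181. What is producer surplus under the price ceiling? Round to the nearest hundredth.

8.00

Without the control, 209 - 4.5Q = 177 + Q so Q* = 5.8182 and P* = 182.8182.
At the ceiling price 181, quantity supplied is (181 - 177)/1 = 4; supply is the short side, so Q = 4 trades at P = 181.
PS is the triangle above supply below 181: (1/2)(4)(181 - 177) = 8.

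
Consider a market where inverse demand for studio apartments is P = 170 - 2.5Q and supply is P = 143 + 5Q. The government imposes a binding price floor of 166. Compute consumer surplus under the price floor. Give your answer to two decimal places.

3.20

Free-market equilibrium: 170 - 2.5Q = 143 + 5Q gives Q* = 3.6, P* = 161.
At P = 166, buyers demand (170 - 166)/2.5 = 1.6 while sellers would supply more, so the quantity traded is 1.6 at price 166.
CS is the triangle under demand above 166: (1/2)(1.6)(170 - 166) = 3.2.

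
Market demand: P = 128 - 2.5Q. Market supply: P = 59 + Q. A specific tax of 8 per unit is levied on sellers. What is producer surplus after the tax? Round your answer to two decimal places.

Pre-tax equilibrium: 128 - 2.5Q = 59 + Q gives Q* = 19.7143, P* = 78.7143.
A tax on sellers shifts supply up by 8: 128 - 2.5Q = 59 + Q + 8, so Q_t = 17.4286. Buyers pay P_b = 84.4286; sellers receive P_s = P_b - 8 = 76.4286.
Producer surplus is the triangle above supply below P_s: (1/2)(17.4286)(76.4286 - 59) = 151.8776.

151.88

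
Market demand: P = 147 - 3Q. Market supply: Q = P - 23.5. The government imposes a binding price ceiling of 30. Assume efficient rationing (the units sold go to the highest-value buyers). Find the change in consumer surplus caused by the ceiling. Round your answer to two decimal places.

-732.77

Rewriting supply in inverse form: P = 23.5 + Q.
Without the control, 147 - 3Q = 23.5 + Q so Q* = 30.875 and P* = 54.375.
At P = 30, sellers supply (30 - 23.5)/1 = 6.5 while buyers want more, so the quantity traded is 6.5 at price 30.
CS goes from (1/2)(30.875)(92.625) = 1429.8984 to 697.125 (computed as (147 - 30)(6.5) - (1/2)(3)(6.5)^2), a change of -732.7734.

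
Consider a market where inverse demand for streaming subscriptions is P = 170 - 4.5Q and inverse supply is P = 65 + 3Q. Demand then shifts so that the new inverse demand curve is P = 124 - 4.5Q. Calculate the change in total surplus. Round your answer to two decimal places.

Initial equilibrium: Q_0 = 14, P_0 = 107; CS_0 = (1/2)(14)(63) = 441, PS_0 = (1/2)(14)(42) = 294.
New equilibrium: 124 - 4.5Q = 65 + 3Q gives Q_1 = 7.8667, P_1 = 88.6; CS_1 = 139.24, PS_1 = 92.8267.
Change in total surplus = (139.24 + 92.8267) - (441 + 294) = -502.9333.

-502.93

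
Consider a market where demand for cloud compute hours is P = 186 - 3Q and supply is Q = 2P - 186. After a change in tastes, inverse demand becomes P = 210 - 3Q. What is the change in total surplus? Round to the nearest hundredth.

Rewriting supply in inverse form: P = 93 + 0.5Q.
Initial equilibrium: Q_0 = 26.5714, P_0 = 106.2857; CS_0 = (1/2)(26.5714)(79.7143) = 1059.0612, PS_0 = (1/2)(26.5714)(13.2857) = 176.5102.
New equilibrium: 210 - 3Q = 93 + 0.5Q gives Q_1 = 33.4286, P_1 = 109.7143; CS_1 = 1676.2041, PS_1 = 279.3673.
Change in total surplus = (1676.2041 + 279.3673) - (1059.0612 + 176.5102) = 720.

720.00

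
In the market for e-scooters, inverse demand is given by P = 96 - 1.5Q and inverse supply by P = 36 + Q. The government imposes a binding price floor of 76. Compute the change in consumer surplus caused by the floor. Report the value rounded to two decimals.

-298.67

Free-market equilibrium: 96 - 1.5Q = 36 + Q gives Q* = 24, P* = 60.
At P = 76, buyers demand (96 - 76)/1.5 = 13.3333 while sellers would supply more, so the quantity traded is 13.3333 at price 76.
CS goes from (1/2)(24)(36) = 432 to 133.3333 (computed as (96 - 76)(13.3333) - (1/2)(1.5)(13.3333)^2), a change of -298.6667.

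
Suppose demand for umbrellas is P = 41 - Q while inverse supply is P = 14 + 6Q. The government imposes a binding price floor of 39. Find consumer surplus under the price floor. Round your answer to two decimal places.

Without the control, 41 - Q = 14 + 6Q so Q* = 3.8571 and P* = 37.1429.
At the floor price 39, quantity demanded is (41 - 39)/1 = 2; demand is the short side, so Q = 2 trades at P = 39.
CS is the triangle under demand above 39: (1/2)(2)(41 - 39) = 2.

2.00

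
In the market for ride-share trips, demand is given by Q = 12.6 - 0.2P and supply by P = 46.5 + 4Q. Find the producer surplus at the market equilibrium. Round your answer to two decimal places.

Rewriting demand in inverse form: P = 63 - 5Q.
Setting demand equal to supply, 16.5 = 9Q, so Q* = 1.8333 and P* = 53.8333.
Producer surplus is the triangle above supply below P*: (1/2)(1.8333)(53.8333 - 46.5) = (1/2)(1.8333)(7.3333) = 6.7222.

6.72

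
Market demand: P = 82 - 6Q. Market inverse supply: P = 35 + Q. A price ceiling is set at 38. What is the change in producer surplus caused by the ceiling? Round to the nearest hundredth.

-18.04

Without the control, 82 - 6Q = 35 + Q so Q* = 6.7143 and P* = 41.7143.
At P = 38, sellers supply (38 - 35)/1 = 3 while buyers want more, so the quantity traded is 3 at price 38.
PS goes from (1/2)(6.7143)(6.7143) = 22.5408 to 4.5 (computed as (38 - 35)(3) - (1/2)(1)(3)^2), a change of -18.0408.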